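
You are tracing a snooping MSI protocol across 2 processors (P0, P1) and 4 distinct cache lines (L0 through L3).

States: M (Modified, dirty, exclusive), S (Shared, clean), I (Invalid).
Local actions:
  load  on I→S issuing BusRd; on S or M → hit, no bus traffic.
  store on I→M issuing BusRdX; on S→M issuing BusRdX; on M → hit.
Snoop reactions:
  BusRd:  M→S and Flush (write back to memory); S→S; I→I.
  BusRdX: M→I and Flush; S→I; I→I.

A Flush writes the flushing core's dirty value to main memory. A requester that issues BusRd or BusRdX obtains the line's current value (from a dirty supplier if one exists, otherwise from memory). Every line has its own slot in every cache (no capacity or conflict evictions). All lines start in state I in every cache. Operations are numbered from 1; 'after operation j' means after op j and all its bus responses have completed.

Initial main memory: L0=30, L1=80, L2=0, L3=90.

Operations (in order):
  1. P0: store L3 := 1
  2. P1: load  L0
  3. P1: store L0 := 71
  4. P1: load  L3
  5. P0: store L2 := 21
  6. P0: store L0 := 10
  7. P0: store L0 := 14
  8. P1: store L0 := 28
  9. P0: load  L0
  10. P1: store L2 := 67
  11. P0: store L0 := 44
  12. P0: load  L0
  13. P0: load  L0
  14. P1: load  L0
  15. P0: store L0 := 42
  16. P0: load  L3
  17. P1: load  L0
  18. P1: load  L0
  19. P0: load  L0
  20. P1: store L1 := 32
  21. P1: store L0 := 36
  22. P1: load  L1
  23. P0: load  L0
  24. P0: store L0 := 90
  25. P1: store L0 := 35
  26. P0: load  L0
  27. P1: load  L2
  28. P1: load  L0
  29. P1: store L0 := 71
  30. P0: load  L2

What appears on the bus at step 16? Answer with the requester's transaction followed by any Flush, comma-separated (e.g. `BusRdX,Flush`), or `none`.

1. P0: store L3 := 1  bus=[BusRdX]  L3: P0=M P1=I  mem[L3]=90
2. P1: load  L0  bus=[BusRd]  L0: P0=I P1=S  mem[L0]=30
3. P1: store L0 := 71  bus=[BusRdX]  L0: P0=I P1=M  mem[L0]=30
4. P1: load  L3  bus=[BusRd,Flush]  L3: P0=S P1=S  mem[L3]=1
5. P0: store L2 := 21  bus=[BusRdX]  L2: P0=M P1=I  mem[L2]=0
6. P0: store L0 := 10  bus=[BusRdX,Flush]  L0: P0=M P1=I  mem[L0]=71
7. P0: store L0 := 14  bus=[-]  L0: P0=M P1=I  mem[L0]=71
8. P1: store L0 := 28  bus=[BusRdX,Flush]  L0: P0=I P1=M  mem[L0]=14
9. P0: load  L0  bus=[BusRd,Flush]  L0: P0=S P1=S  mem[L0]=28
10. P1: store L2 := 67  bus=[BusRdX,Flush]  L2: P0=I P1=M  mem[L2]=21
11. P0: store L0 := 44  bus=[BusRdX]  L0: P0=M P1=I  mem[L0]=28
12. P0: load  L0  bus=[-]  L0: P0=M P1=I  mem[L0]=28
13. P0: load  L0  bus=[-]  L0: P0=M P1=I  mem[L0]=28
14. P1: load  L0  bus=[BusRd,Flush]  L0: P0=S P1=S  mem[L0]=44
15. P0: store L0 := 42  bus=[BusRdX]  L0: P0=M P1=I  mem[L0]=44
16. P0: load  L3  bus=[-]  L3: P0=S P1=S  mem[L3]=1
17. P1: load  L0  bus=[BusRd,Flush]  L0: P0=S P1=S  mem[L0]=42
18. P1: load  L0  bus=[-]  L0: P0=S P1=S  mem[L0]=42
19. P0: load  L0  bus=[-]  L0: P0=S P1=S  mem[L0]=42
20. P1: store L1 := 32  bus=[BusRdX]  L1: P0=I P1=M  mem[L1]=80
21. P1: store L0 := 36  bus=[BusRdX]  L0: P0=I P1=M  mem[L0]=42
22. P1: load  L1  bus=[-]  L1: P0=I P1=M  mem[L1]=80
23. P0: load  L0  bus=[BusRd,Flush]  L0: P0=S P1=S  mem[L0]=36
24. P0: store L0 := 90  bus=[BusRdX]  L0: P0=M P1=I  mem[L0]=36
25. P1: store L0 := 35  bus=[BusRdX,Flush]  L0: P0=I P1=M  mem[L0]=90
26. P0: load  L0  bus=[BusRd,Flush]  L0: P0=S P1=S  mem[L0]=35
27. P1: load  L2  bus=[-]  L2: P0=I P1=M  mem[L2]=21
28. P1: load  L0  bus=[-]  L0: P0=S P1=S  mem[L0]=35
29. P1: store L0 := 71  bus=[BusRdX]  L0: P0=I P1=M  mem[L0]=35
30. P0: load  L2  bus=[BusRd,Flush]  L2: P0=S P1=S  mem[L2]=67

bus = none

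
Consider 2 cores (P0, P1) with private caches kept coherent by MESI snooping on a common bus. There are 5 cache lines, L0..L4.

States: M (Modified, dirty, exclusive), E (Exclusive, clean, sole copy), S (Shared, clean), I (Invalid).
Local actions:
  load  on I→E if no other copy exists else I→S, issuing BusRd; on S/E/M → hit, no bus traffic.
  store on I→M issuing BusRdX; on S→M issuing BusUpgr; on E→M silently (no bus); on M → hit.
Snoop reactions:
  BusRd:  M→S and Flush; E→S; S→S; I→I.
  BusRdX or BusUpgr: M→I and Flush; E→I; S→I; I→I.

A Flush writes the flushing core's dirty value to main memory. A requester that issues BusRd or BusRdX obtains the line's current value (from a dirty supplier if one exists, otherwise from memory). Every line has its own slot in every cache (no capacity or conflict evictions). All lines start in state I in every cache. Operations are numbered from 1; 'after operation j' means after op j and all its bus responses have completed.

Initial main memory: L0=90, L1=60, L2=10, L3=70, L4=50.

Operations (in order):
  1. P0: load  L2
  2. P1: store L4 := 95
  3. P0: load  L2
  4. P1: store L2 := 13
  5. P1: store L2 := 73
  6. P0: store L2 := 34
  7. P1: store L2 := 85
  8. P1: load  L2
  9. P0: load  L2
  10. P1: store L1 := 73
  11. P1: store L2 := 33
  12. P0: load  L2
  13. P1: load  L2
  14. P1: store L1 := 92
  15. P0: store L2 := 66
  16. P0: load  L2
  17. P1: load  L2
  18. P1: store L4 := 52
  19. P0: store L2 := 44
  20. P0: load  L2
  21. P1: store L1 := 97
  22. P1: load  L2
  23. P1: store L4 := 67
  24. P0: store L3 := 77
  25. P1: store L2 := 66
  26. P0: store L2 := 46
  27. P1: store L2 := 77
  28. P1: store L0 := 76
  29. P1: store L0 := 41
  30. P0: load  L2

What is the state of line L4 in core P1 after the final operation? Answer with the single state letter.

state = M

step 1: P0: load  L2  ⟶  EI  (L2)  txn=BusRd  M[L2]=10
step 2: P1: store L4 := 95  ⟶  IM  (L4)  txn=BusRdX  M[L4]=50
step 3: P0: load  L2  ⟶  EI  (L2)  txn=∅  M[L2]=10
step 4: P1: store L2 := 13  ⟶  IM  (L2)  txn=BusRdX  M[L2]=10
step 5: P1: store L2 := 73  ⟶  IM  (L2)  txn=∅  M[L2]=10
step 6: P0: store L2 := 34  ⟶  MI  (L2)  txn=BusRdX+Flush  M[L2]=73
step 7: P1: store L2 := 85  ⟶  IM  (L2)  txn=BusRdX+Flush  M[L2]=34
step 8: P1: load  L2  ⟶  IM  (L2)  txn=∅  M[L2]=34
step 9: P0: load  L2  ⟶  SS  (L2)  txn=BusRd+Flush  M[L2]=85
step 10: P1: store L1 := 73  ⟶  IM  (L1)  txn=BusRdX  M[L1]=60
step 11: P1: store L2 := 33  ⟶  IM  (L2)  txn=BusUpgr  M[L2]=85
step 12: P0: load  L2  ⟶  SS  (L2)  txn=BusRd+Flush  M[L2]=33
step 13: P1: load  L2  ⟶  SS  (L2)  txn=∅  M[L2]=33
step 14: P1: store L1 := 92  ⟶  IM  (L1)  txn=∅  M[L1]=60
step 15: P0: store L2 := 66  ⟶  MI  (L2)  txn=BusUpgr  M[L2]=33
step 16: P0: load  L2  ⟶  MI  (L2)  txn=∅  M[L2]=33
step 17: P1: load  L2  ⟶  SS  (L2)  txn=BusRd+Flush  M[L2]=66
step 18: P1: store L4 := 52  ⟶  IM  (L4)  txn=∅  M[L4]=50
step 19: P0: store L2 := 44  ⟶  MI  (L2)  txn=BusUpgr  M[L2]=66
step 20: P0: load  L2  ⟶  MI  (L2)  txn=∅  M[L2]=66
step 21: P1: store L1 := 97  ⟶  IM  (L1)  txn=∅  M[L1]=60
step 22: P1: load  L2  ⟶  SS  (L2)  txn=BusRd+Flush  M[L2]=44
step 23: P1: store L4 := 67  ⟶  IM  (L4)  txn=∅  M[L4]=50
step 24: P0: store L3 := 77  ⟶  MI  (L3)  txn=BusRdX  M[L3]=70
step 25: P1: store L2 := 66  ⟶  IM  (L2)  txn=BusUpgr  M[L2]=44
step 26: P0: store L2 := 46  ⟶  MI  (L2)  txn=BusRdX+Flush  M[L2]=66
step 27: P1: store L2 := 77  ⟶  IM  (L2)  txn=BusRdX+Flush  M[L2]=46
step 28: P1: store L0 := 76  ⟶  IM  (L0)  txn=BusRdX  M[L0]=90
step 29: P1: store L0 := 41  ⟶  IM  (L0)  txn=∅  M[L0]=90
step 30: P0: load  L2  ⟶  SS  (L2)  txn=BusRd+Flush  M[L2]=77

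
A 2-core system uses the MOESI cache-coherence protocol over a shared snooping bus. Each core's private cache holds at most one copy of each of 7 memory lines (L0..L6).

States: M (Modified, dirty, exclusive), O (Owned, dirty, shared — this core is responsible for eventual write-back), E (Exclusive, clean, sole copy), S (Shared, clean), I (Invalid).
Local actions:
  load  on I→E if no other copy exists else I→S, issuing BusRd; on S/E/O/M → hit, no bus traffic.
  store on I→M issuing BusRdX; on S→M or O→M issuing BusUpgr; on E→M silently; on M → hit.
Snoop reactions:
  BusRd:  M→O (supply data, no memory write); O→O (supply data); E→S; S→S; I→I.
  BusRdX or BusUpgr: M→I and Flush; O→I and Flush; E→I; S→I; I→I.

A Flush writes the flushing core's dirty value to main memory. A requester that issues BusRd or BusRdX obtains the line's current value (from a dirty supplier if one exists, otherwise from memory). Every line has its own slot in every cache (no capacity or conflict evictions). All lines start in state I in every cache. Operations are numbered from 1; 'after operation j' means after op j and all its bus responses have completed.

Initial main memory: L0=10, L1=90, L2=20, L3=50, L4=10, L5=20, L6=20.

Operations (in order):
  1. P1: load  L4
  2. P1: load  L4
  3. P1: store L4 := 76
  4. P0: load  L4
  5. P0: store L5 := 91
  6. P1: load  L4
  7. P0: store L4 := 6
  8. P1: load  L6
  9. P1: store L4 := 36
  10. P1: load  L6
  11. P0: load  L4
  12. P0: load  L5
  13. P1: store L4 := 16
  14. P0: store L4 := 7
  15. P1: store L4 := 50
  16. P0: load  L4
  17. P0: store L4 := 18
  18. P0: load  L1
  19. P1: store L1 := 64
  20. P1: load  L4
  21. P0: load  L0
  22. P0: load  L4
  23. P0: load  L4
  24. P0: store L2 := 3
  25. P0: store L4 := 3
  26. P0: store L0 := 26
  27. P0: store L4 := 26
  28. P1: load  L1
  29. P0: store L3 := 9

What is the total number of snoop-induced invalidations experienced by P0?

invalidations = 4

1. P1: load  L4  bus=[BusRd]  L4: P0=I P1=E  mem[L4]=10
2. P1: load  L4  bus=[-]  L4: P0=I P1=E  mem[L4]=10
3. P1: store L4 := 76  bus=[-]  L4: P0=I P1=M  mem[L4]=10
4. P0: load  L4  bus=[BusRd]  L4: P0=S P1=O  mem[L4]=10
5. P0: store L5 := 91  bus=[BusRdX]  L5: P0=M P1=I  mem[L5]=20
6. P1: load  L4  bus=[-]  L4: P0=S P1=O  mem[L4]=10
7. P0: store L4 := 6  bus=[BusUpgr,Flush]  L4: P0=M P1=I  mem[L4]=76
8. P1: load  L6  bus=[BusRd]  L6: P0=I P1=E  mem[L6]=20
9. P1: store L4 := 36  bus=[BusRdX,Flush]  L4: P0=I P1=M  mem[L4]=6
10. P1: load  L6  bus=[-]  L6: P0=I P1=E  mem[L6]=20
11. P0: load  L4  bus=[BusRd]  L4: P0=S P1=O  mem[L4]=6
12. P0: load  L5  bus=[-]  L5: P0=M P1=I  mem[L5]=20
13. P1: store L4 := 16  bus=[BusUpgr]  L4: P0=I P1=M  mem[L4]=6
14. P0: store L4 := 7  bus=[BusRdX,Flush]  L4: P0=M P1=I  mem[L4]=16
15. P1: store L4 := 50  bus=[BusRdX,Flush]  L4: P0=I P1=M  mem[L4]=7
16. P0: load  L4  bus=[BusRd]  L4: P0=S P1=O  mem[L4]=7
17. P0: store L4 := 18  bus=[BusUpgr,Flush]  L4: P0=M P1=I  mem[L4]=50
18. P0: load  L1  bus=[BusRd]  L1: P0=E P1=I  mem[L1]=90
19. P1: store L1 := 64  bus=[BusRdX]  L1: P0=I P1=M  mem[L1]=90
20. P1: load  L4  bus=[BusRd]  L4: P0=O P1=S  mem[L4]=50
21. P0: load  L0  bus=[BusRd]  L0: P0=E P1=I  mem[L0]=10
22. P0: load  L4  bus=[-]  L4: P0=O P1=S  mem[L4]=50
23. P0: load  L4  bus=[-]  L4: P0=O P1=S  mem[L4]=50
24. P0: store L2 := 3  bus=[BusRdX]  L2: P0=M P1=I  mem[L2]=20
25. P0: store L4 := 3  bus=[BusUpgr]  L4: P0=M P1=I  mem[L4]=50
26. P0: store L0 := 26  bus=[-]  L0: P0=M P1=I  mem[L0]=10
27. P0: store L4 := 26  bus=[-]  L4: P0=M P1=I  mem[L4]=50
28. P1: load  L1  bus=[-]  L1: P0=I P1=M  mem[L1]=90
29. P0: store L3 := 9  bus=[BusRdX]  L3: P0=M P1=I  mem[L3]=50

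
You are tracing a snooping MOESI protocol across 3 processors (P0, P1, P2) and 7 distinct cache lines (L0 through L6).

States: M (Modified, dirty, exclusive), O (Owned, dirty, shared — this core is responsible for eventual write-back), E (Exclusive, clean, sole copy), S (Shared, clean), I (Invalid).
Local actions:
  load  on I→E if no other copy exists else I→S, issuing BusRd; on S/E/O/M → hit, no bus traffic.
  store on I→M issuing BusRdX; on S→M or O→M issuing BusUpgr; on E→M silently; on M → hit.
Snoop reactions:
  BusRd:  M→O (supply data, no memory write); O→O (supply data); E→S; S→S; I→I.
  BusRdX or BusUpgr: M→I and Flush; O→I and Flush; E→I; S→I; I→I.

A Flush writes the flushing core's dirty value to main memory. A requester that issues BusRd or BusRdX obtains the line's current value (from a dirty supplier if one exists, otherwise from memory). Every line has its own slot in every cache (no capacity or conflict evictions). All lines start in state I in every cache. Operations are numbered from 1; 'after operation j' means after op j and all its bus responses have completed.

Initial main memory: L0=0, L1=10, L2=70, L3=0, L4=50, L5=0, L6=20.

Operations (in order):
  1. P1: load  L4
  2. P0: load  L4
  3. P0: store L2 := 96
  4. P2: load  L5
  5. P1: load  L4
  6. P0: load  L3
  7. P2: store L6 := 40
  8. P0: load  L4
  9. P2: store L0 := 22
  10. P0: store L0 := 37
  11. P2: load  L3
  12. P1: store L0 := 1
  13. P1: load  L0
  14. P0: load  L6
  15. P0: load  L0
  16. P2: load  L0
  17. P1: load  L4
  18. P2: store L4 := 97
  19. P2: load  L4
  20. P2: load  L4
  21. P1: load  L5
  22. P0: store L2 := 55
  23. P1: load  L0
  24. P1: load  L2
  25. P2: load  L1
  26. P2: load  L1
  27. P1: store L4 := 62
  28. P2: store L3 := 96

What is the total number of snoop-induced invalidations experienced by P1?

  op1 P1: load  L4 → I/E/I on L4; bus BusRd; mem=50
  op2 P0: load  L4 → S/S/I on L4; bus BusRd; mem=50
  op3 P0: store L2 := 96 → M/I/I on L2; bus BusRdX; mem=70
  op4 P2: load  L5 → I/I/E on L5; bus BusRd; mem=0
  op5 P1: load  L4 → S/S/I on L4; bus (none); mem=50
  op6 P0: load  L3 → E/I/I on L3; bus BusRd; mem=0
  op7 P2: store L6 := 40 → I/I/M on L6; bus BusRdX; mem=20
  op8 P0: load  L4 → S/S/I on L4; bus (none); mem=50
  op9 P2: store L0 := 22 → I/I/M on L0; bus BusRdX; mem=0
  op10 P0: store L0 := 37 → M/I/I on L0; bus BusRdX Flush; mem=22
  op11 P2: load  L3 → S/I/S on L3; bus BusRd; mem=0
  op12 P1: store L0 := 1 → I/M/I on L0; bus BusRdX Flush; mem=37
  op13 P1: load  L0 → I/M/I on L0; bus (none); mem=37
  op14 P0: load  L6 → S/I/O on L6; bus BusRd; mem=20
  op15 P0: load  L0 → S/O/I on L0; bus BusRd; mem=37
  op16 P2: load  L0 → S/O/S on L0; bus BusRd; mem=37
  op17 P1: load  L4 → S/S/I on L4; bus (none); mem=50
  op18 P2: store L4 := 97 → I/I/M on L4; bus BusRdX; mem=50
  op19 P2: load  L4 → I/I/M on L4; bus (none); mem=50
  op20 P2: load  L4 → I/I/M on L4; bus (none); mem=50
  op21 P1: load  L5 → I/S/S on L5; bus BusRd; mem=0
  op22 P0: store L2 := 55 → M/I/I on L2; bus (none); mem=70
  op23 P1: load  L0 → S/O/S on L0; bus (none); mem=37
  op24 P1: load  L2 → O/S/I on L2; bus BusRd; mem=70
  op25 P2: load  L1 → I/I/E on L1; bus BusRd; mem=10
  op26 P2: load  L1 → I/I/E on L1; bus (none); mem=10
  op27 P1: store L4 := 62 → I/M/I on L4; bus BusRdX Flush; mem=97
  op28 P2: store L3 := 96 → I/I/M on L3; bus BusUpgr; mem=0

invalidations = 1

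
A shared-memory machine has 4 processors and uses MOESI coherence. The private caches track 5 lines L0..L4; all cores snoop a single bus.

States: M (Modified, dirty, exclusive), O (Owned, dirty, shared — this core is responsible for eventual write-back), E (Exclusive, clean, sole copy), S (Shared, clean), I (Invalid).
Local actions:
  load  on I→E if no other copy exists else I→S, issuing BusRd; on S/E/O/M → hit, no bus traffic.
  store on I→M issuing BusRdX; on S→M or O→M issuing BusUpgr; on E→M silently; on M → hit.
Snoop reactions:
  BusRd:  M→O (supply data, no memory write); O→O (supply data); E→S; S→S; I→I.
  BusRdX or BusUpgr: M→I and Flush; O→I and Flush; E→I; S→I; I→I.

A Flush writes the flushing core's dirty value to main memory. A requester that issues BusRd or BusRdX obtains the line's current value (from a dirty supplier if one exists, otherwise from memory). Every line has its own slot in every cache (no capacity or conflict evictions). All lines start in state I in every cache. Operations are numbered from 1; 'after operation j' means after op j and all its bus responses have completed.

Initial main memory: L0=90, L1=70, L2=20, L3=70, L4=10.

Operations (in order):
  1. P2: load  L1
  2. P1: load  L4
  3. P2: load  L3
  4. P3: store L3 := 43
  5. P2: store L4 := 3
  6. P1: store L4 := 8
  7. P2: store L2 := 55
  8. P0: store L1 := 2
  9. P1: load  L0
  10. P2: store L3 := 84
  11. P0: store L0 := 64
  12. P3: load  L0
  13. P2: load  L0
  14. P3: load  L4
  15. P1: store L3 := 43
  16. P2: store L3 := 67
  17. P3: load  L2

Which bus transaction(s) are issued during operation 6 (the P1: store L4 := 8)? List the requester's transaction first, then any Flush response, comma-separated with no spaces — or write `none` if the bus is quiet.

bus = BusRdX,Flush

step 1: P2: load  L1  ⟶  IIEI  (L1)  txn=BusRd  M[L1]=70
step 2: P1: load  L4  ⟶  IEII  (L4)  txn=BusRd  M[L4]=10
step 3: P2: load  L3  ⟶  IIEI  (L3)  txn=BusRd  M[L3]=70
step 4: P3: store L3 := 43  ⟶  IIIM  (L3)  txn=BusRdX  M[L3]=70
step 5: P2: store L4 := 3  ⟶  IIMI  (L4)  txn=BusRdX  M[L4]=10
step 6: P1: store L4 := 8  ⟶  IMII  (L4)  txn=BusRdX+Flush  M[L4]=3
step 7: P2: store L2 := 55  ⟶  IIMI  (L2)  txn=BusRdX  M[L2]=20
step 8: P0: store L1 := 2  ⟶  MIII  (L1)  txn=BusRdX  M[L1]=70
step 9: P1: load  L0  ⟶  IEII  (L0)  txn=BusRd  M[L0]=90
step 10: P2: store L3 := 84  ⟶  IIMI  (L3)  txn=BusRdX+Flush  M[L3]=43
step 11: P0: store L0 := 64  ⟶  MIII  (L0)  txn=BusRdX  M[L0]=90
step 12: P3: load  L0  ⟶  OIIS  (L0)  txn=BusRd  M[L0]=90
step 13: P2: load  L0  ⟶  OISS  (L0)  txn=BusRd  M[L0]=90
step 14: P3: load  L4  ⟶  IOIS  (L4)  txn=BusRd  M[L4]=3
step 15: P1: store L3 := 43  ⟶  IMII  (L3)  txn=BusRdX+Flush  M[L3]=84
step 16: P2: store L3 := 67  ⟶  IIMI  (L3)  txn=BusRdX+Flush  M[L3]=43
step 17: P3: load  L2  ⟶  IIOS  (L2)  txn=BusRd  M[L2]=20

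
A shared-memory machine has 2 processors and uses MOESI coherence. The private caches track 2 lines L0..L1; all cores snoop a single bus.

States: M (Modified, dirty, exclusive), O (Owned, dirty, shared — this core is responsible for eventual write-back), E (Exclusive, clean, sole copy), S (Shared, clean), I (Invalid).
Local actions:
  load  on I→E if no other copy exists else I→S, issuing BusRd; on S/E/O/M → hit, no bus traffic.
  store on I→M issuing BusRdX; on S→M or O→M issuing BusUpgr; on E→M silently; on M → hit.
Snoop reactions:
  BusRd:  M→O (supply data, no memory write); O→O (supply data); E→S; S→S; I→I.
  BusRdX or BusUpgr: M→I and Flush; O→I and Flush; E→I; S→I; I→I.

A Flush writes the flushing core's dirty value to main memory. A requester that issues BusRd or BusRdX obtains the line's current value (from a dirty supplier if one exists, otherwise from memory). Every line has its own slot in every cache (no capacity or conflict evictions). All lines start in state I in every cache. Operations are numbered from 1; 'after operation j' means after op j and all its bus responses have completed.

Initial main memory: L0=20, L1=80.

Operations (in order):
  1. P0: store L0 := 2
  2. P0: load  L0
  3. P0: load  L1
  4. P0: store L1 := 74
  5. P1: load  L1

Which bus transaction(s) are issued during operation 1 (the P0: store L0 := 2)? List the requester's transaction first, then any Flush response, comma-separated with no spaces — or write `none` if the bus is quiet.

1. P0: store L0 := 2  bus=[BusRdX]  L0: P0=M P1=I  mem[L0]=20
2. P0: load  L0  bus=[-]  L0: P0=M P1=I  mem[L0]=20
3. P0: load  L1  bus=[BusRd]  L1: P0=E P1=I  mem[L1]=80
4. P0: store L1 := 74  bus=[-]  L1: P0=M P1=I  mem[L1]=80
5. P1: load  L1  bus=[BusRd]  L1: P0=O P1=S  mem[L1]=80

bus = BusRdX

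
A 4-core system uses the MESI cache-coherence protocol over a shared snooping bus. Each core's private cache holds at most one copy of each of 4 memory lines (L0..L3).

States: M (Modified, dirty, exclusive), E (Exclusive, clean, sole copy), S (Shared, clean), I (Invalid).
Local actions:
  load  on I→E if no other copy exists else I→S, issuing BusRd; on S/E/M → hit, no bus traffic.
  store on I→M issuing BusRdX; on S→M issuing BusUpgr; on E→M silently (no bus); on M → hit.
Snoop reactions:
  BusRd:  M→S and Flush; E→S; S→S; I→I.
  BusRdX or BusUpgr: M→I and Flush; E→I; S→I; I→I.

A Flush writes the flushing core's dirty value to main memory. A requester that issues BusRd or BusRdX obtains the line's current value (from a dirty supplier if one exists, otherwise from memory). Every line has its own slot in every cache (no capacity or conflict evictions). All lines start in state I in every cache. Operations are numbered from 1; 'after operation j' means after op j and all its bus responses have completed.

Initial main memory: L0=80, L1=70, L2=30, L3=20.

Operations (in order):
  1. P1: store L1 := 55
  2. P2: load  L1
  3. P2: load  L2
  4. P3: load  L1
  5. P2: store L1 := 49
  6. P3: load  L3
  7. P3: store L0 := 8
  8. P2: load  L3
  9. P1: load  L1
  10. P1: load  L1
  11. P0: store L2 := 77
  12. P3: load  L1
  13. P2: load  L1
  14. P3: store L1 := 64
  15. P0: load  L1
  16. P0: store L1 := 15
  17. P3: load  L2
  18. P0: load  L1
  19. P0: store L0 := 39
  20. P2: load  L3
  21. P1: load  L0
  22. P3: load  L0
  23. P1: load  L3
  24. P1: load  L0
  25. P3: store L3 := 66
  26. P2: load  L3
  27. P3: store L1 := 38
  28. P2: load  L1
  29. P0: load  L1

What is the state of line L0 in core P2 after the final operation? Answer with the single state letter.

step 1: P1: store L1 := 55  ⟶  IMII  (L1)  txn=BusRdX  M[L1]=70
step 2: P2: load  L1  ⟶  ISSI  (L1)  txn=BusRd+Flush  M[L1]=55
step 3: P2: load  L2  ⟶  IIEI  (L2)  txn=BusRd  M[L2]=30
step 4: P3: load  L1  ⟶  ISSS  (L1)  txn=BusRd  M[L1]=55
step 5: P2: store L1 := 49  ⟶  IIMI  (L1)  txn=BusUpgr  M[L1]=55
step 6: P3: load  L3  ⟶  IIIE  (L3)  txn=BusRd  M[L3]=20
step 7: P3: store L0 := 8  ⟶  IIIM  (L0)  txn=BusRdX  M[L0]=80
step 8: P2: load  L3  ⟶  IISS  (L3)  txn=BusRd  M[L3]=20
step 9: P1: load  L1  ⟶  ISSI  (L1)  txn=BusRd+Flush  M[L1]=49
step 10: P1: load  L1  ⟶  ISSI  (L1)  txn=∅  M[L1]=49
step 11: P0: store L2 := 77  ⟶  MIII  (L2)  txn=BusRdX  M[L2]=30
step 12: P3: load  L1  ⟶  ISSS  (L1)  txn=BusRd  M[L1]=49
step 13: P2: load  L1  ⟶  ISSS  (L1)  txn=∅  M[L1]=49
step 14: P3: store L1 := 64  ⟶  IIIM  (L1)  txn=BusUpgr  M[L1]=49
step 15: P0: load  L1  ⟶  SIIS  (L1)  txn=BusRd+Flush  M[L1]=64
step 16: P0: store L1 := 15  ⟶  MIII  (L1)  txn=BusUpgr  M[L1]=64
step 17: P3: load  L2  ⟶  SIIS  (L2)  txn=BusRd+Flush  M[L2]=77
step 18: P0: load  L1  ⟶  MIII  (L1)  txn=∅  M[L1]=64
step 19: P0: store L0 := 39  ⟶  MIII  (L0)  txn=BusRdX+Flush  M[L0]=8
step 20: P2: load  L3  ⟶  IISS  (L3)  txn=∅  M[L3]=20
step 21: P1: load  L0  ⟶  SSII  (L0)  txn=BusRd+Flush  M[L0]=39
step 22: P3: load  L0  ⟶  SSIS  (L0)  txn=BusRd  M[L0]=39
step 23: P1: load  L3  ⟶  ISSS  (L3)  txn=BusRd  M[L3]=20
step 24: P1: load  L0  ⟶  SSIS  (L0)  txn=∅  M[L0]=39
step 25: P3: store L3 := 66  ⟶  IIIM  (L3)  txn=BusUpgr  M[L3]=20
step 26: P2: load  L3  ⟶  IISS  (L3)  txn=BusRd+Flush  M[L3]=66
step 27: P3: store L1 := 38  ⟶  IIIM  (L1)  txn=BusRdX+Flush  M[L1]=15
step 28: P2: load  L1  ⟶  IISS  (L1)  txn=BusRd+Flush  M[L1]=38
step 29: P0: load  L1  ⟶  SISS  (L1)  txn=BusRd  M[L1]=38

state = I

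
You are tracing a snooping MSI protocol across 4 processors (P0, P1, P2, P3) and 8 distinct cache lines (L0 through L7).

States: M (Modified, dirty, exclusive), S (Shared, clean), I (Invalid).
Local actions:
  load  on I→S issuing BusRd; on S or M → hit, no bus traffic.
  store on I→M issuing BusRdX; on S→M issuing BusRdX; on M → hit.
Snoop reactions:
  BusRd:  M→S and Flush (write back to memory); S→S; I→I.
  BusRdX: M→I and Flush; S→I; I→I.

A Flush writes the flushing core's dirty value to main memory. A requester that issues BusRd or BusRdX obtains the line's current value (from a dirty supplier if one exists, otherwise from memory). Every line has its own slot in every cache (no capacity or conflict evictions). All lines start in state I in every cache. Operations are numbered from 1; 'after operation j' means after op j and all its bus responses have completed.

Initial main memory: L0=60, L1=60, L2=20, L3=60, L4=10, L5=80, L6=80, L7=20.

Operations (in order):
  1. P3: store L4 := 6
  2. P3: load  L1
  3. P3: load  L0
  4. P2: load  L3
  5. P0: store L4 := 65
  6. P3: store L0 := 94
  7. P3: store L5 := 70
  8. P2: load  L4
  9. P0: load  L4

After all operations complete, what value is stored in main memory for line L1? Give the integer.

memory[L1] = 60

1. P3: store L4 := 6  bus=[BusRdX]  L4: P0=I P1=I P2=I P3=M  mem[L4]=10
2. P3: load  L1  bus=[BusRd]  L1: P0=I P1=I P2=I P3=S  mem[L1]=60
3. P3: load  L0  bus=[BusRd]  L0: P0=I P1=I P2=I P3=S  mem[L0]=60
4. P2: load  L3  bus=[BusRd]  L3: P0=I P1=I P2=S P3=I  mem[L3]=60
5. P0: store L4 := 65  bus=[BusRdX,Flush]  L4: P0=M P1=I P2=I P3=I  mem[L4]=6
6. P3: store L0 := 94  bus=[BusRdX]  L0: P0=I P1=I P2=I P3=M  mem[L0]=60
7. P3: store L5 := 70  bus=[BusRdX]  L5: P0=I P1=I P2=I P3=M  mem[L5]=80
8. P2: load  L4  bus=[BusRd,Flush]  L4: P0=S P1=I P2=S P3=I  mem[L4]=65
9. P0: load  L4  bus=[-]  L4: P0=S P1=I P2=S P3=I  mem[L4]=65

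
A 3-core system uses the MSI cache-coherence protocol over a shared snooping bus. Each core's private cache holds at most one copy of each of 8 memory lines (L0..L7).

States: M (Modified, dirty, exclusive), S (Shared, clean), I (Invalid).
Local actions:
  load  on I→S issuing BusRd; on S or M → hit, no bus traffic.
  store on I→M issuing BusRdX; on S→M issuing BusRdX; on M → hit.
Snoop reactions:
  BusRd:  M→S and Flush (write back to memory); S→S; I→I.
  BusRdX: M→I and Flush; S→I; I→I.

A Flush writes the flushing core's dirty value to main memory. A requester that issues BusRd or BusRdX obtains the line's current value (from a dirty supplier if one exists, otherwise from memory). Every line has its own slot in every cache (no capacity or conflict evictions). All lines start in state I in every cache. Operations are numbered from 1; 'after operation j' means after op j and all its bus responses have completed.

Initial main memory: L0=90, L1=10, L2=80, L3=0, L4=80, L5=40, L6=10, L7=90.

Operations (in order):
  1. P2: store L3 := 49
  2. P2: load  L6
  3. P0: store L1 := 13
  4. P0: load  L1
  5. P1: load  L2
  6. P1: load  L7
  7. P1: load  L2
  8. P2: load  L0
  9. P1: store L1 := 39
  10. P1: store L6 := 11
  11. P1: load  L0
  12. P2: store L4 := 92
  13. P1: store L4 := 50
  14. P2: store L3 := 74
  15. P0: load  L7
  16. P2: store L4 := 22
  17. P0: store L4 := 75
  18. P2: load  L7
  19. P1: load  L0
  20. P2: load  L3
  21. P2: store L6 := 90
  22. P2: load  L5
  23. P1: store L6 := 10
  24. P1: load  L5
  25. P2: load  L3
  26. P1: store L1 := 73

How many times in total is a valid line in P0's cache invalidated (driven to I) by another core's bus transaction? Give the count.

1. P2: store L3 := 49  bus=[BusRdX]  L3: P0=I P1=I P2=M  mem[L3]=0
2. P2: load  L6  bus=[BusRd]  L6: P0=I P1=I P2=S  mem[L6]=10
3. P0: store L1 := 13  bus=[BusRdX]  L1: P0=M P1=I P2=I  mem[L1]=10
4. P0: load  L1  bus=[-]  L1: P0=M P1=I P2=I  mem[L1]=10
5. P1: load  L2  bus=[BusRd]  L2: P0=I P1=S P2=I  mem[L2]=80
6. P1: load  L7  bus=[BusRd]  L7: P0=I P1=S P2=I  mem[L7]=90
7. P1: load  L2  bus=[-]  L2: P0=I P1=S P2=I  mem[L2]=80
8. P2: load  L0  bus=[BusRd]  L0: P0=I P1=I P2=S  mem[L0]=90
9. P1: store L1 := 39  bus=[BusRdX,Flush]  L1: P0=I P1=M P2=I  mem[L1]=13
10. P1: store L6 := 11  bus=[BusRdX]  L6: P0=I P1=M P2=I  mem[L6]=10
11. P1: load  L0  bus=[BusRd]  L0: P0=I P1=S P2=S  mem[L0]=90
12. P2: store L4 := 92  bus=[BusRdX]  L4: P0=I P1=I P2=M  mem[L4]=80
13. P1: store L4 := 50  bus=[BusRdX,Flush]  L4: P0=I P1=M P2=I  mem[L4]=92
14. P2: store L3 := 74  bus=[-]  L3: P0=I P1=I P2=M  mem[L3]=0
15. P0: load  L7  bus=[BusRd]  L7: P0=S P1=S P2=I  mem[L7]=90
16. P2: store L4 := 22  bus=[BusRdX,Flush]  L4: P0=I P1=I P2=M  mem[L4]=50
17. P0: store L4 := 75  bus=[BusRdX,Flush]  L4: P0=M P1=I P2=I  mem[L4]=22
18. P2: load  L7  bus=[BusRd]  L7: P0=S P1=S P2=S  mem[L7]=90
19. P1: load  L0  bus=[-]  L0: P0=I P1=S P2=S  mem[L0]=90
20. P2: load  L3  bus=[-]  L3: P0=I P1=I P2=M  mem[L3]=0
21. P2: store L6 := 90  bus=[BusRdX,Flush]  L6: P0=I P1=I P2=M  mem[L6]=11
22. P2: load  L5  bus=[BusRd]  L5: P0=I P1=I P2=S  mem[L5]=40
23. P1: store L6 := 10  bus=[BusRdX,Flush]  L6: P0=I P1=M P2=I  mem[L6]=90
24. P1: load  L5  bus=[BusRd]  L5: P0=I P1=S P2=S  mem[L5]=40
25. P2: load  L3  bus=[-]  L3: P0=I P1=I P2=M  mem[L3]=0
26. P1: store L1 := 73  bus=[-]  L1: P0=I P1=M P2=I  mem[L1]=13

invalidations = 1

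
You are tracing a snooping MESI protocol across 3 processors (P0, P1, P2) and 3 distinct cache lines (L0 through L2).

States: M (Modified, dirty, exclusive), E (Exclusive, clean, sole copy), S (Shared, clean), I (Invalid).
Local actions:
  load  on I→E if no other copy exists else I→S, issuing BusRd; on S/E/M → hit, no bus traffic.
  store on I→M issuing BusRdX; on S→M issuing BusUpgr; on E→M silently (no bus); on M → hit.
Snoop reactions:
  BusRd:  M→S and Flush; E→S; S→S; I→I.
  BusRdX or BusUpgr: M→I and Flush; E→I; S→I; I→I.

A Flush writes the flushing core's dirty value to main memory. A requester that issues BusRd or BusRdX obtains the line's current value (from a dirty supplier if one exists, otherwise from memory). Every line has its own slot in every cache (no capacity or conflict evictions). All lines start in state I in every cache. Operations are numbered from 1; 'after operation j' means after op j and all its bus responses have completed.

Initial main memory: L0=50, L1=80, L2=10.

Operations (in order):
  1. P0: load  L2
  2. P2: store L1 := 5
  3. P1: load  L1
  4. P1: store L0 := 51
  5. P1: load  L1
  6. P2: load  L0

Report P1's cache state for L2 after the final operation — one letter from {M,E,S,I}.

[1] P0: load  L2 | P0:E(10), P1:I, P2:I | bus: BusRd
[2] P2: store L1 := 5 | P0:I, P1:I, P2:M(5) | bus: BusRdX
[3] P1: load  L1 | P0:I, P1:S(5), P2:S(5) | bus: BusRd,Flush
[4] P1: store L0 := 51 | P0:I, P1:M(51), P2:I | bus: BusRdX
[5] P1: load  L1 | P0:I, P1:S(5), P2:S(5) | bus: none
[6] P2: load  L0 | P0:I, P1:S(51), P2:S(51) | bus: BusRd,Flush

state = I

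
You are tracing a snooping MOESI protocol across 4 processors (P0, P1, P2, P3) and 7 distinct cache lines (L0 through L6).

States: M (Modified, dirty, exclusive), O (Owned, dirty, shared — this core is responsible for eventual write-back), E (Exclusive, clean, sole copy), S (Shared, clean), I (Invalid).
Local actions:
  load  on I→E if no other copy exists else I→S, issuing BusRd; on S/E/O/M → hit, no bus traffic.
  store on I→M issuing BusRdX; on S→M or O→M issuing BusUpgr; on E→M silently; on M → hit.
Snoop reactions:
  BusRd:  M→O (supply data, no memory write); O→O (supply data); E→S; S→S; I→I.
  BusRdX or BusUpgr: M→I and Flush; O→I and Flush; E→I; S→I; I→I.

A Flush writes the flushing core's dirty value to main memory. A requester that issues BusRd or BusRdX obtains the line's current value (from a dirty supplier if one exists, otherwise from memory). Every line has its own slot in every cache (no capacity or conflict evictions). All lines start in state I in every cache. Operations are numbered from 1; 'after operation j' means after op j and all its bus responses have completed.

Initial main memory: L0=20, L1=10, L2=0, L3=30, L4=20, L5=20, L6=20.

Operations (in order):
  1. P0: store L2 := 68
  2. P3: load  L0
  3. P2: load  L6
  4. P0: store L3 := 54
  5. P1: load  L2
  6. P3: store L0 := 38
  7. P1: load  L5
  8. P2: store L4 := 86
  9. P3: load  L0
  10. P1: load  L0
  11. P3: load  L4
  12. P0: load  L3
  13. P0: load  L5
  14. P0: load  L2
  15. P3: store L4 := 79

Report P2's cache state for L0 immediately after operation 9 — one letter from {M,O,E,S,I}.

1. P0: store L2 := 68  bus=[BusRdX]  L2: P0=M P1=I P2=I P3=I  mem[L2]=0
2. P3: load  L0  bus=[BusRd]  L0: P0=I P1=I P2=I P3=E  mem[L0]=20
3. P2: load  L6  bus=[BusRd]  L6: P0=I P1=I P2=E P3=I  mem[L6]=20
4. P0: store L3 := 54  bus=[BusRdX]  L3: P0=M P1=I P2=I P3=I  mem[L3]=30
5. P1: load  L2  bus=[BusRd]  L2: P0=O P1=S P2=I P3=I  mem[L2]=0
6. P3: store L0 := 38  bus=[-]  L0: P0=I P1=I P2=I P3=M  mem[L0]=20
7. P1: load  L5  bus=[BusRd]  L5: P0=I P1=E P2=I P3=I  mem[L5]=20
8. P2: store L4 := 86  bus=[BusRdX]  L4: P0=I P1=I P2=M P3=I  mem[L4]=20
9. P3: load  L0  bus=[-]  L0: P0=I P1=I P2=I P3=M  mem[L0]=20
10. P1: load  L0  bus=[BusRd]  L0: P0=I P1=S P2=I P3=O  mem[L0]=20
11. P3: load  L4  bus=[BusRd]  L4: P0=I P1=I P2=O P3=S  mem[L4]=20
12. P0: load  L3  bus=[-]  L3: P0=M P1=I P2=I P3=I  mem[L3]=30
13. P0: load  L5  bus=[BusRd]  L5: P0=S P1=S P2=I P3=I  mem[L5]=20
14. P0: load  L2  bus=[-]  L2: P0=O P1=S P2=I P3=I  mem[L2]=0
15. P3: store L4 := 79  bus=[BusUpgr,Flush]  L4: P0=I P1=I P2=I P3=M  mem[L4]=86

state = I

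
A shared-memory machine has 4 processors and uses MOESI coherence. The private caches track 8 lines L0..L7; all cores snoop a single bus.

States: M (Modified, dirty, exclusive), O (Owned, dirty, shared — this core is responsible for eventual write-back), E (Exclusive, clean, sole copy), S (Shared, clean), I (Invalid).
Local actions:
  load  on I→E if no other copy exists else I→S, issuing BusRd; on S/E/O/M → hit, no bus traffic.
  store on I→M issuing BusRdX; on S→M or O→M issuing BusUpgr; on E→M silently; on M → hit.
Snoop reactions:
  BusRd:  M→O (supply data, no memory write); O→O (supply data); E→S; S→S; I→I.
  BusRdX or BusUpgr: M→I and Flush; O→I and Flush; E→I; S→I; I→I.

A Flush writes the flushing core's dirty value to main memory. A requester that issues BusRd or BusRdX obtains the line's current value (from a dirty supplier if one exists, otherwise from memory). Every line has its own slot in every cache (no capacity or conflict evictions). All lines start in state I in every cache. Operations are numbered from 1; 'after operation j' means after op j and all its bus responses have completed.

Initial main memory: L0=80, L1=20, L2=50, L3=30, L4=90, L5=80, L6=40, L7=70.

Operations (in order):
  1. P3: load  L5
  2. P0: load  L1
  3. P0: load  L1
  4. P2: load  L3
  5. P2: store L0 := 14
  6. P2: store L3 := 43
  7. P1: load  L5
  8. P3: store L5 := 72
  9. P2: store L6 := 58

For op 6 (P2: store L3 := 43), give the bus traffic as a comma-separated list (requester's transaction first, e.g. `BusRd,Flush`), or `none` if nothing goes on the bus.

step 1: P3: load  L5  ⟶  IIIE  (L5)  txn=BusRd  M[L5]=80
step 2: P0: load  L1  ⟶  EIII  (L1)  txn=BusRd  M[L1]=20
step 3: P0: load  L1  ⟶  EIII  (L1)  txn=∅  M[L1]=20
step 4: P2: load  L3  ⟶  IIEI  (L3)  txn=BusRd  M[L3]=30
step 5: P2: store L0 := 14  ⟶  IIMI  (L0)  txn=BusRdX  M[L0]=80
step 6: P2: store L3 := 43  ⟶  IIMI  (L3)  txn=∅  M[L3]=30
step 7: P1: load  L5  ⟶  ISIS  (L5)  txn=BusRd  M[L5]=80
step 8: P3: store L5 := 72  ⟶  IIIM  (L5)  txn=BusUpgr  M[L5]=80
step 9: P2: store L6 := 58  ⟶  IIMI  (L6)  txn=BusRdX  M[L6]=40

bus = none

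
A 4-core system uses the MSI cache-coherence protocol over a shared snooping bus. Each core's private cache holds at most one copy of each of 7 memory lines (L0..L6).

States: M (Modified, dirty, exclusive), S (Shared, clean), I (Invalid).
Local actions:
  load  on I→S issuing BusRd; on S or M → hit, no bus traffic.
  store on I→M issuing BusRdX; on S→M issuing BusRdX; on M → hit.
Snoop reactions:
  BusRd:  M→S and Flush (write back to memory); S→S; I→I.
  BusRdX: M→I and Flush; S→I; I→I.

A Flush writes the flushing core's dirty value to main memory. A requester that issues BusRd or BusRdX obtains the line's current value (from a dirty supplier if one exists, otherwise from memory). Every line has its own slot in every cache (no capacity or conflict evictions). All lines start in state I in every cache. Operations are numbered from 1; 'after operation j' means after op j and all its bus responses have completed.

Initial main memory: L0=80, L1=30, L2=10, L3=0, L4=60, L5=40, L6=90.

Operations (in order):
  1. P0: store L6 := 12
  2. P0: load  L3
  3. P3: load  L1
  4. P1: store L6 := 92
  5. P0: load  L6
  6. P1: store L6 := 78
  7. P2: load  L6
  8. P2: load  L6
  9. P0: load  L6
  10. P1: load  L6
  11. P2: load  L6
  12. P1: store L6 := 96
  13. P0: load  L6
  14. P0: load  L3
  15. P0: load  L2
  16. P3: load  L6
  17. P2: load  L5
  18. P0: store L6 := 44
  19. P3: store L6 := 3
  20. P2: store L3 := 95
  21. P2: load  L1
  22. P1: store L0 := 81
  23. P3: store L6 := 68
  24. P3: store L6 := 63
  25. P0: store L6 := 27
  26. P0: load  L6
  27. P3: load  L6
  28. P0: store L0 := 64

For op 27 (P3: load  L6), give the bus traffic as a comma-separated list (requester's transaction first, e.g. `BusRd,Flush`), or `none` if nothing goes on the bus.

1. P0: store L6 := 12  bus=[BusRdX]  L6: P0=M P1=I P2=I P3=I  mem[L6]=90
2. P0: load  L3  bus=[BusRd]  L3: P0=S P1=I P2=I P3=I  mem[L3]=0
3. P3: load  L1  bus=[BusRd]  L1: P0=I P1=I P2=I P3=S  mem[L1]=30
4. P1: store L6 := 92  bus=[BusRdX,Flush]  L6: P0=I P1=M P2=I P3=I  mem[L6]=12
5. P0: load  L6  bus=[BusRd,Flush]  L6: P0=S P1=S P2=I P3=I  mem[L6]=92
6. P1: store L6 := 78  bus=[BusRdX]  L6: P0=I P1=M P2=I P3=I  mem[L6]=92
7. P2: load  L6  bus=[BusRd,Flush]  L6: P0=I P1=S P2=S P3=I  mem[L6]=78
8. P2: load  L6  bus=[-]  L6: P0=I P1=S P2=S P3=I  mem[L6]=78
9. P0: load  L6  bus=[BusRd]  L6: P0=S P1=S P2=S P3=I  mem[L6]=78
10. P1: load  L6  bus=[-]  L6: P0=S P1=S P2=S P3=I  mem[L6]=78
11. P2: load  L6  bus=[-]  L6: P0=S P1=S P2=S P3=I  mem[L6]=78
12. P1: store L6 := 96  bus=[BusRdX]  L6: P0=I P1=M P2=I P3=I  mem[L6]=78
13. P0: load  L6  bus=[BusRd,Flush]  L6: P0=S P1=S P2=I P3=I  mem[L6]=96
14. P0: load  L3  bus=[-]  L3: P0=S P1=I P2=I P3=I  mem[L3]=0
15. P0: load  L2  bus=[BusRd]  L2: P0=S P1=I P2=I P3=I  mem[L2]=10
16. P3: load  L6  bus=[BusRd]  L6: P0=S P1=S P2=I P3=S  mem[L6]=96
17. P2: load  L5  bus=[BusRd]  L5: P0=I P1=I P2=S P3=I  mem[L5]=40
18. P0: store L6 := 44  bus=[BusRdX]  L6: P0=M P1=I P2=I P3=I  mem[L6]=96
19. P3: store L6 := 3  bus=[BusRdX,Flush]  L6: P0=I P1=I P2=I P3=M  mem[L6]=44
20. P2: store L3 := 95  bus=[BusRdX]  L3: P0=I P1=I P2=M P3=I  mem[L3]=0
21. P2: load  L1  bus=[BusRd]  L1: P0=I P1=I P2=S P3=S  mem[L1]=30
22. P1: store L0 := 81  bus=[BusRdX]  L0: P0=I P1=M P2=I P3=I  mem[L0]=80
23. P3: store L6 := 68  bus=[-]  L6: P0=I P1=I P2=I P3=M  mem[L6]=44
24. P3: store L6 := 63  bus=[-]  L6: P0=I P1=I P2=I P3=M  mem[L6]=44
25. P0: store L6 := 27  bus=[BusRdX,Flush]  L6: P0=M P1=I P2=I P3=I  mem[L6]=63
26. P0: load  L6  bus=[-]  L6: P0=M P1=I P2=I P3=I  mem[L6]=63
27. P3: load  L6  bus=[BusRd,Flush]  L6: P0=S P1=I P2=I P3=S  mem[L6]=27
28. P0: store L0 := 64  bus=[BusRdX,Flush]  L0: P0=M P1=I P2=I P3=I  mem[L0]=81

bus = BusRd,Flush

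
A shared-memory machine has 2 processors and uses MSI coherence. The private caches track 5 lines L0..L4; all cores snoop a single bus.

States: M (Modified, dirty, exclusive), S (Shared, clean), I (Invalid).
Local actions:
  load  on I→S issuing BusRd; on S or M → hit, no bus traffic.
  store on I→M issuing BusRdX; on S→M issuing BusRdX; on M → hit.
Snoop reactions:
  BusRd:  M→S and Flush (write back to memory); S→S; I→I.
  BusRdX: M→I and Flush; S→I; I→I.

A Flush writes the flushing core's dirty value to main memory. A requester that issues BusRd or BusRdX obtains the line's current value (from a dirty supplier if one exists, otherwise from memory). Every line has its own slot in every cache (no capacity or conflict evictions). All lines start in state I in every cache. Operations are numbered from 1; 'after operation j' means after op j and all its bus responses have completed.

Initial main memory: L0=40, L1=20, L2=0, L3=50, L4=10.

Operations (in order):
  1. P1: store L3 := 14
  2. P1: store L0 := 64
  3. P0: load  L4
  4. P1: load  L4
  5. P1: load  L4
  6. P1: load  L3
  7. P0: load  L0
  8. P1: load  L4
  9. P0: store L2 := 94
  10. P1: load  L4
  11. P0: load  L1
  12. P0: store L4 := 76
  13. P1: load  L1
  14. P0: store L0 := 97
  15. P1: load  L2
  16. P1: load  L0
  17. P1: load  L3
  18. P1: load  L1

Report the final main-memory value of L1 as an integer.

memory[L1] = 20

  op1 P1: store L3 := 14 → I/M on L3; bus BusRdX; mem=50
  op2 P1: store L0 := 64 → I/M on L0; bus BusRdX; mem=40
  op3 P0: load  L4 → S/I on L4; bus BusRd; mem=10
  op4 P1: load  L4 → S/S on L4; bus BusRd; mem=10
  op5 P1: load  L4 → S/S on L4; bus (none); mem=10
  op6 P1: load  L3 → I/M on L3; bus (none); mem=50
  op7 P0: load  L0 → S/S on L0; bus BusRd Flush; mem=64
  op8 P1: load  L4 → S/S on L4; bus (none); mem=10
  op9 P0: store L2 := 94 → M/I on L2; bus BusRdX; mem=0
  op10 P1: load  L4 → S/S on L4; bus (none); mem=10
  op11 P0: load  L1 → S/I on L1; bus BusRd; mem=20
  op12 P0: store L4 := 76 → M/I on L4; bus BusRdX; mem=10
  op13 P1: load  L1 → S/S on L1; bus BusRd; mem=20
  op14 P0: store L0 := 97 → M/I on L0; bus BusRdX; mem=64
  op15 P1: load  L2 → S/S on L2; bus BusRd Flush; mem=94
  op16 P1: load  L0 → S/S on L0; bus BusRd Flush; mem=97
  op17 P1: load  L3 → I/M on L3; bus (none); mem=50
  op18 P1: load  L1 → S/S on L1; bus (none); mem=20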